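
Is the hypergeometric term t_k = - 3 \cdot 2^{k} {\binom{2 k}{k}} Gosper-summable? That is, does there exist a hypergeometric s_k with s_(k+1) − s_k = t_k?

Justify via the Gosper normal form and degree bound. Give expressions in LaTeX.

The ratio is 4*(2*k + 1)/(k + 1).
Normal form (A,B,C) = (8*k + 4, k + 1, 1).
f must satisfy (8*k + 4)·f(k+1) − (k)·f(k) = 1.
Bound: deg f ≤ -1.
d = -1 < 0 ⇒ no nonzero polynomial f; not summable.

No. Not Gosper-summable.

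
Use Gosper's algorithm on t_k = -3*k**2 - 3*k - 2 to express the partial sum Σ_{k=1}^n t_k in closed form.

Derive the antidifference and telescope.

Ratio r(k) = (3*k**2 + 9*k + 8)/(3*k**2 + 3*k + 2).
Gosper form: A/B · C(k+1)/C(k) with A=1, B=1, C=k**2 + k + 2/3.
Key eq: (1)·f(k+1) = (1)·f(k) + (k**2 + k + 2/3).
Degrees (0,0,2) ⇒ d ≤ 3.
Solving with deg f ≤ 3: f(k) = k*(k**2 + 1)/3.
Certificate R = B(k−1)f/C = k*(k**2 + 1)/(3*k**2 + 3*k + 2) gives s_k = -k**3 - k.
Check: Δs_k = k**3 - (k + 1)**3 - 1. ✓
Σ_(k=1)^n t_k = s_(n+1) − s_(1) = (-n**3 - 3*n**2 - 4*n - 2) − (-2), i.e. n*(-n**2 - 3*n - 4).

S(n) = n*(-n**2 - 3*n - 4)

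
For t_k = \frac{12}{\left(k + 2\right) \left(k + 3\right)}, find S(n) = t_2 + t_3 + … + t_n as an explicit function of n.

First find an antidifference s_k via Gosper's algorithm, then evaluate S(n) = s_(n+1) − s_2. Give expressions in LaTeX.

S(n) = \frac{3 \left(n - 1\right)}{n + 3}

t_(k+1)/t_k = (k + 2)/(k + 4).
A = k + 2, B = k + 4, C = 1.
Set up (k + 2)·f(k+1) − (k + 3)·f(k) − (1) = 0.
Degrees (1,1,0) ⇒ d ≤ 1.
Coefficient equations give f(k) = k/2.
Then R = B(k−1)f/C = k*(k + 3)/2, so s_k = R(k)·t_k = 6*k/(k + 2).
s_(k+1) − s_k = 12/(k**2 + 5*k + 6) = t_k.
s_(n+1) = 6*(n + 1)/(n + 3) and s_(2) = 3, so S(n) = 3*(n - 1)/(n + 3).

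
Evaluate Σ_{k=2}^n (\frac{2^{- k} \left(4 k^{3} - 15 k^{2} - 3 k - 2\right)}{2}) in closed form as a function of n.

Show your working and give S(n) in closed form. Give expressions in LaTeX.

S(n) = \frac{2^{- n} \left(14 \cdot 2^{n} - 4 n^{3} - 9 n^{2} - 9 n - 6\right)}{2}

Step 1: r(k) = (4*k**3 - 3*k**2 - 21*k - 16)/(2*(4*k**3 - 15*k**2 - 3*k - 2)).
Take A(k)=1/2, B(k)=1, C(k)=k**3 - 15*k**2/4 - 3*k/4 - 1/2.
Need (1/2)·f(k+1) − (1)·f(k) = k**3 - 15*k**2/4 - 3*k/4 - 1/2.
Bound: deg f ≤ 3.
Match coefficients ⇒ f(k) = -(4*k**3 - 3*k**2 + 3*k + 2)/2.
Then R = B(k−1)f/C = -2*(4*k**3 - 3*k**2 + 3*k + 2)/(4*k**3 - 15*k**2 - 3*k - 2), so s_k = R(k)·t_k = (-4*k**3 + 3*k**2 - 3*k - 2)/2**k.
s_(k+1) − s_k = (4*k**3 - 15*k**2 - 3*k - 2)/(2*2**k) = t_k.
Σ_(k=2)^n t_k = s_(n+1) − s_(2) = (2**(-n - 1)*(-4*n**3 - 9*n**2 - 9*n - 6)) − (-7), i.e. (14*2**n - 4*n**3 - 9*n**2 - 9*n - 6)/(2*2**n).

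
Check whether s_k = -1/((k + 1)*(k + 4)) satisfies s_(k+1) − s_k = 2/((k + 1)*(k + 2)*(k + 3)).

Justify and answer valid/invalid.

Invalid: residual 2*(-3*k - 11)/(k**5 + 15*k**4 + 85*k**3 + 225*k**2 + 274*k + 120) ≠ 0.

s_(k+1) = -1/((k + 2)*(k + 5))
s_(k+1) − s_k = 2*(k + 3)/(k**4 + 12*k**3 + 49*k**2 + 78*k + 40)
(s_(k+1) − s_k) − t_k = 2*(-3*k - 11)/(k**5 + 15*k**4 + 85*k**3 + 225*k**2 + 274*k + 120)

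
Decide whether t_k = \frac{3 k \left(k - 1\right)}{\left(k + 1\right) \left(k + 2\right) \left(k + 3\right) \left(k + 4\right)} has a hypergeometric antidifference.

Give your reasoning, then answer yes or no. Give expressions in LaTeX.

Yes. s_k = \frac{k \left(k^{2} - 3 k + 2\right)}{3 \left(k + 1\right) \left(k + 2\right) \left(k + 3\right)}.

r(k) = (k + 1)**2/((k - 1)*(k + 5)) after simplifying.
Take A(k)=k + 1, B(k)=k + 5, C(k)=k**2 - k.
f must satisfy (k + 1)·f(k+1) − (k + 4)·f(k) = k**2 - k.
deg f ≤ 3 (via 1,1,2).
Match coefficients ⇒ f(k) = k*(k - 2)*(k - 1)/9.
Get s_k = R·t_k = k*(k**2 - 3*k + 2)/(3*(k + 1)*(k + 2)*(k + 3)) with R(k) = B(k−1)f(k)/C(k) = (k - 2)*(k + 4)/9.
Check: Δs_k = 3*k*(k - 1)/(k**4 + 10*k**3 + 35*k**2 + 50*k + 24). ✓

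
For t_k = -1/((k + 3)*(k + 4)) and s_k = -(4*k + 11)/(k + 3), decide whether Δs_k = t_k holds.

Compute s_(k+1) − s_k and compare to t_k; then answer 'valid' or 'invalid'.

s_(k+1) = (-4*k - 15)/(k + 4)
s_(k+1) − s_k = -1/(k**2 + 7*k + 12)
(s_(k+1) − s_k) − t_k = 0

Valid: the claim telescopes to t_k.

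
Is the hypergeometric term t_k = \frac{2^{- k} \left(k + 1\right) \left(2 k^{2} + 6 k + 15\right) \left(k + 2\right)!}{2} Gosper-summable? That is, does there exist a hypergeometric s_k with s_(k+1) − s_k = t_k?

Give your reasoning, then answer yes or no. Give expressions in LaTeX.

Yes. s_k = 2^{- k} \left(2 k^{2} + 2 k + 3\right) \left(k + 2\right)!.

Ratio r(k) = (k + 2)*(k + 3)*(6*k + 2*(k + 1)**2 + 21)/(2*(k + 1)*(2*k**2 + 6*k + 15)).
Factor: A=k/2 + 3/2; B=1; C=k**3 + 4*k**2 + 21*k/2 + 15/2.
Need (k/2 + 3/2)·f(k+1) − (1)·f(k) = k**3 + 4*k**2 + 21*k/2 + 15/2.
Degrees (1,0,3) ⇒ d ≤ 2.
Match coefficients ⇒ f(k) = 2*k**2 + 2*k + 3.
Certificate R = B(k−1)f/C = 2*(2*k**2 + 2*k + 3)/((k + 1)*(2*k**2 + 6*k + 15)) gives s_k = (2*k**2 + 2*k + 3)*factorial(k + 2)/2**k.
Check: Δs_k = (k + 1)*(2*k**2 + 6*k + 15)*factorial(k + 2)/(2*2**k). ✓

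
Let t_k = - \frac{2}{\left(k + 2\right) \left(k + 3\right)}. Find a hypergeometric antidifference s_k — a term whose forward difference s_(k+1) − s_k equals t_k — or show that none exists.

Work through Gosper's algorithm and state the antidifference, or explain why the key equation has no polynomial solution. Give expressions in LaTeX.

s_k = - \frac{k}{k + 2}

t_(k+1)/t_k = (k + 2)/(k + 4).
Normal form (A,B,C) = (k + 2, k + 4, 1).
Key eq: (k + 2)·f(k+1) = (k + 3)·f(k) + (1).
Degrees (1,1,0) ⇒ d ≤ 1.
Solve for f: f(k) = k/2 (degree 1 ≤ 1).
So s_k = (B(k−1)f/C)·t_k = (k*(k + 3)/2)·t_k = -k/(k + 2).
Check: Δs_k = -2/(k**2 + 5*k + 6). ✓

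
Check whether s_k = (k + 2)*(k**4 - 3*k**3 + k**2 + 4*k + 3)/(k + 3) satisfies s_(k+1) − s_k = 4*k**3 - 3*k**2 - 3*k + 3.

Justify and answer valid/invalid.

Invalid: residual (-3*k**4 - 12*k**3 + 13*k**2 + 10*k - 6)/(k**2 + 7*k + 12) ≠ 0.

s_(k+1) = (k**5 + 4*k**4 + k**3 - 5*k**2 + 9*k + 18)/(k + 4)
s_(k+1) − s_k = (4*k**5 + 22*k**4 + 12*k**3 - 41*k**2 - 5*k + 30)/(k**2 + 7*k + 12)
(s_(k+1) − s_k) − t_k = (-3*k**4 - 12*k**3 + 13*k**2 + 10*k - 6)/(k**2 + 7*k + 12)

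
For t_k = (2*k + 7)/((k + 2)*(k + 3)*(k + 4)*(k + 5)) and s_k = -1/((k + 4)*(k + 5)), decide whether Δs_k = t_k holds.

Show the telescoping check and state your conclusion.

s_(k+1) = -1/((k + 5)*(k + 6))
s_(k+1) − s_k = 2/(k**3 + 15*k**2 + 74*k + 120)
(s_(k+1) − s_k) − t_k = 3*(-3*k - 10)/(k**5 + 20*k**4 + 155*k**3 + 580*k**2 + 1044*k + 720)

Invalid: residual 3*(-3*k - 10)/(k**5 + 20*k**4 + 155*k**3 + 580*k**2 + 1044*k + 720) ≠ 0.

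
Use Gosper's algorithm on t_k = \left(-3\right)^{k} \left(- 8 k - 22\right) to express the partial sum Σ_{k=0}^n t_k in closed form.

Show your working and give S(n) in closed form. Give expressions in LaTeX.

The ratio is 3*(-4*k - 15)/(4*k + 11).
So A=-3 and B=1, with C=k + 11/4.
Need (-3)·f(k+1) − (1)·f(k) = k + 11/4.
From deg A=0, deg B=0, deg C=1: d=1.
Solving with deg f ≤ 1: f(k) = -(k + 2)/4.
R(k) = B(k−1)·f(k)/C(k) = -(k + 2)/(4*k + 11); s_k = R·t_k = 2*(-3)**k*(k + 2).
s_(k+1) − s_k = (-3)**k*(-8*k - 22) = t_k.
Σ_(k=0)^n t_k = s_(n+1) − s_(0) = ((-3)**(n + 1)*(2*n + 6)) − (4), i.e. -6*(-3)**n*n - 18*(-3)**n - 4.

S(n) = - 6 \left(-3\right)^{n} n - 18 \left(-3\right)^{n} - 4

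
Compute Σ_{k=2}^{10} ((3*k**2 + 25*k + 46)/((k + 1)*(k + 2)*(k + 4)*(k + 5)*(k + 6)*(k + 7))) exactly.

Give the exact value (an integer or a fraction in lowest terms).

Σ = 9/1360

The ratio is (k + 1)*(k + 4)*(25*k + 3*(k + 1)**2 + 71)/((k + 3)*(k + 8)*(3*k**2 + 25*k + 46)).
So A=k + 1 and B=k + 8, with C=k**3 + 34*k**2/3 + 121*k/3 + 46.
Set up (k + 1)·f(k+1) − (k + 7)·f(k) − (k**3 + 34*k**2/3 + 121*k/3 + 46) = 0.
d = 6 from the (1,1,3) case.
Match coefficients ⇒ f(k) = k*(k + 2)*(k + 3)*(k + 5)*(k**2 + 11*k + 34)/72.
R(k) = B(k−1)·f(k)/C(k) = k*(k + 2)*(k + 5)*(k + 7)*(k**2 + 11*k + 34)/(24*(3*k**2 + 25*k + 46)); s_k = R·t_k = k*(k**2 + 11*k + 34)/(24*(k**3 + 11*k**2 + 34*k + 24)).
Check: Δs_k = (3*k**2 + 25*k + 46)/(k**6 + 25*k**5 + 247*k**4 + 1219*k**3 + 3112*k**2 + 3796*k + 1680). ✓
Telescoping: Σ = s_(11) − s_(2) = 253/6120 − (5/144) = 9/1360.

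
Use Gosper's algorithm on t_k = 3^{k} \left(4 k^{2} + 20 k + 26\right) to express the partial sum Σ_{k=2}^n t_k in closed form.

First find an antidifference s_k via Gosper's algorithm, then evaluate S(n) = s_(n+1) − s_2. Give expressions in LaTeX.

S(n) = 6 \cdot 3^{n} n^{2} + 24 \cdot 3^{n} n + 30 \cdot 3^{n} - 180

Step 1: r(k) = 3*(2*k**2 + 14*k + 25)/(2*k**2 + 10*k + 13).
A = 3, B = 1, C = k**2 + 5*k + 13/2.
Need (3)·f(k+1) − (1)·f(k) = k**2 + 5*k + 13/2.
Bound: deg f ≤ 2.
A polynomial solution: f(k) = (k**2 + 2*k + 2)/2.
Certificate R = B(k−1)f/C = (k**2 + 2*k + 2)/(2*k**2 + 10*k + 13) gives s_k = 2*3**k*(k**2 + 2*k + 2).
Check: Δs_k = 3**k*(4*k**2 + 20*k + 26). ✓
Σ_(k=2)^n t_k = s_(n+1) − s_(2) = (6*3**n*(n**2 + 4*n + 5)) − (180), i.e. 6*3**n*n**2 + 24*3**n*n + 30*3**n - 180.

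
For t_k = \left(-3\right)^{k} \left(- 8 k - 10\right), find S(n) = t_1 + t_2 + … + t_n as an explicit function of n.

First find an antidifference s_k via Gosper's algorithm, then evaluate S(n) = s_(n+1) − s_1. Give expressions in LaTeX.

S(n) = - 6 \left(-3\right)^{n} n - 9 \left(-3\right)^{n} + 9

Ratio r(k) = 3*(-4*k - 9)/(4*k + 5).
A = -3, B = 1, C = k + 5/4.
Solve (-3)·f(k+1) − (1)·f(k) = k + 5/4.
Degrees (0,0,1) ⇒ d ≤ 1.
Solve for f: f(k) = -(2*k + 1)/8 (degree 1 ≤ 1).
R(k) = B(k−1)·f(k)/C(k) = -(2*k + 1)/(2*(4*k + 5)); s_k = R·t_k = (-3)**k*(2*k + 1).
s_(k+1) − s_k = (-3)**k*(-8*k - 10) = t_k.
Evaluate: s_(n+1) = (-3)**(n + 1)*(2*n + 3); subtract s_(1) = -9 ⇒ S(n) = -6*(-3)**n*n - 9*(-3)**n + 9.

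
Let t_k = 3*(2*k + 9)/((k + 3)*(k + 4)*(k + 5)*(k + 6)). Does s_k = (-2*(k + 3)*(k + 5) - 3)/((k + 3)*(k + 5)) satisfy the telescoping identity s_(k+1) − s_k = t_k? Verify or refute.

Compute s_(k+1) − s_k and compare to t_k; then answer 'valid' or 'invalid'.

s_(k+1) = (-2*(k + 4)*(k + 6) - 3)/((k + 4)*(k + 6))
s_(k+1) − s_k = 3*(2*k + 9)/(k**4 + 18*k**3 + 119*k**2 + 342*k + 360)
(s_(k+1) − s_k) − t_k = 0

valid (s_(k+1) − s_k reduces to t_k)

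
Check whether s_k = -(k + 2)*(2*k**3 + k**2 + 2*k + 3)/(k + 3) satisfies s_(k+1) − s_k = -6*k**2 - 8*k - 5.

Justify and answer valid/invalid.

Invalid: residual (4*k**3 + 25*k**2 + 27*k + 12)/(k**2 + 7*k + 12) ≠ 0.

s_(k+1) = -(k + 3)*(2*k + 2*(k + 1)**3 + (k + 1)**2 + 5)/(k + 4)
s_(k+1) − s_k = 2*(-3*k**4 - 23*k**3 - 54*k**2 - 52*k - 24)/(k**2 + 7*k + 12)
(s_(k+1) − s_k) − t_k = (4*k**3 + 25*k**2 + 27*k + 12)/(k**2 + 7*k + 12)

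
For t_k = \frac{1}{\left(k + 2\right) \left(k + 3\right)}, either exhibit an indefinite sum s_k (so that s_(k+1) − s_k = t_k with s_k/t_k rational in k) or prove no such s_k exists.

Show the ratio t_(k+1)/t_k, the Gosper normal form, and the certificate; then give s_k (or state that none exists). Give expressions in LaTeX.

s_k = \frac{k}{2 \left(k + 2\right)}

Ratio r(k) = (k + 2)/(k + 4).
Normal form (A,B,C) = (k + 2, k + 4, 1).
f must satisfy (k + 2)·f(k+1) − (k + 3)·f(k) = 1.
From deg A=1, deg B=1, deg C=0: d=1.
Match coefficients ⇒ f(k) = k/2.
Get s_k = R·t_k = k/(2*(k + 2)) with R(k) = B(k−1)f(k)/C(k) = k*(k + 3)/2.
s_(k+1) − s_k = 1/(k**2 + 5*k + 6) = t_k.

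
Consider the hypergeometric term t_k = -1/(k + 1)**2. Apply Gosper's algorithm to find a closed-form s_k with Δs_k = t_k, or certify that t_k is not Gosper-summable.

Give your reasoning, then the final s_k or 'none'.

none — t_k is not Gosper-summable

t_(k+1)/t_k = (k + 1)**2/(k + 2)**2.
A = k**2 + 2*k + 1, B = k**2 + 4*k + 4, C = 1.
Set up (k**2 + 2*k + 1)·f(k+1) − (k**2 + 2*k + 1)·f(k) − (1) = 0.
Degrees (2,2,0) ⇒ d ≤ 0.
Generic f = c0 gives residual -1; -1 = 0 cannot hold, so t_k is not Gosper-summable.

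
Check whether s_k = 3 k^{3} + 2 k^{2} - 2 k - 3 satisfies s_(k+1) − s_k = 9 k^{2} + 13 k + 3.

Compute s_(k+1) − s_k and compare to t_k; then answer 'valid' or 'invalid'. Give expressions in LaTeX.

s_(k+1) = k*(3*k**2 + 11*k + 11)
s_(k+1) − s_k = 9*k**2 + 13*k + 3
(s_(k+1) − s_k) − t_k = 0

valid (s_(k+1) − s_k reduces to t_k)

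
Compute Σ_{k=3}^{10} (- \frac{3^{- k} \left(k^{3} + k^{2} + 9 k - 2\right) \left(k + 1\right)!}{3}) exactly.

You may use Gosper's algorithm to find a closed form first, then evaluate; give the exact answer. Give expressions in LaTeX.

Ratio r(k) = (k + 2)*(9*k + (k + 1)**3 + (k + 1)**2 + 7)/(3*(k**3 + k**2 + 9*k - 2)).
Take A(k)=k/3 + 2/3, B(k)=1, C(k)=k**3 + k**2 + 9*k - 2.
f must satisfy (k/3 + 2/3)·f(k+1) − (1)·f(k) = k**3 + k**2 + 9*k - 2.
deg f ≤ 2 (via 1,0,3).
Solve for f: f(k) = 3*(k**2 + 4) (degree 2 ≤ 2).
Certificate R = B(k−1)f/C = 3*(k**2 + 4)/(k**3 + k**2 + 9*k - 2) gives s_k = -(k**2 + 4)*factorial(k + 1)/3**k.
Check: Δs_k = -(k**3 + k**2 + 9*k - 2)*factorial(k + 1)/(3*3**k). ✓
Σ_(k=3)^(10) t_k = s_(11) − s_(3) = -246400000/729 − (-104/9) = -246391576/729.

Σ = -246391576/729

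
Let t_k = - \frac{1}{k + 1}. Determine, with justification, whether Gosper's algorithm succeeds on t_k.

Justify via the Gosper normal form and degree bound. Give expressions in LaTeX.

No. Not Gosper-summable.

Step 1: r(k) = (k + 1)/(k + 2).
Normal form (A,B,C) = (k + 1, k + 2, 1).
f must satisfy (k + 1)·f(k+1) − (k + 1)·f(k) = 1.
Bound: deg f ≤ 0.
Generic f = c0 gives residual -1; -1 = 0 cannot hold, so t_k is not Gosper-summable.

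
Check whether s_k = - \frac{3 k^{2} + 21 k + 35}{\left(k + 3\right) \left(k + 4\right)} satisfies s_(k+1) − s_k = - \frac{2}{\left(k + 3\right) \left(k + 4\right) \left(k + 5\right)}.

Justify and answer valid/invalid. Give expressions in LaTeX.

Valid — Δs_k = t_k.

s_(k+1) = (-21*k - 3*(k + 1)**2 - 56)/((k + 4)*(k + 5))
s_(k+1) − s_k = -2/(k**3 + 12*k**2 + 47*k + 60)
(s_(k+1) − s_k) − t_k = 0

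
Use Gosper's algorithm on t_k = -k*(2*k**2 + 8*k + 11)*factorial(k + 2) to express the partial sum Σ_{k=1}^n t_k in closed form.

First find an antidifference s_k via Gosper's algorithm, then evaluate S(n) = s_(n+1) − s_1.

Ratio r(k) = (k + 1)*(k + 3)*(8*k + 2*(k + 1)**2 + 19)/(k*(2*k**2 + 8*k + 11)).
Gosper form: A/B · C(k+1)/C(k) with A=k + 3, B=1, C=k**3 + 4*k**2 + 11*k/2.
Solve (k + 3)·f(k+1) − (1)·f(k) = k**3 + 4*k**2 + 11*k/2.
d = 2 from the (1,0,3) case.
Solve for f: f(k) = (2*k**2 - 3)/2 (degree 2 ≤ 2).
So s_k = (B(k−1)f/C)·t_k = ((2*k**2 - 3)/(k*(2*k**2 + 8*k + 11)))·t_k = -(2*k**2 - 3)*factorial(k + 2).
s_(k+1) − s_k = -k*(2*k**2 + 8*k + 11)*factorial(k + 2) = t_k.
Evaluate: s_(n+1) = -(2*n**2 + 4*n - 1)*factorial(n + 3); subtract s_(1) = 6 ⇒ S(n) = -2*n**2*factorial(n + 3) - 4*n*factorial(n + 3) + factorial(n + 3) - 6.

S(n) = -2*n**2*factorial(n + 3) - 4*n*factorial(n + 3) + factorial(n + 3) - 6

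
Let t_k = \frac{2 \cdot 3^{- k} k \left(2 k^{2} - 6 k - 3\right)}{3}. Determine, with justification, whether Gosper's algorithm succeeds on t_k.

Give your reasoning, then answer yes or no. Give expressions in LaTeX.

Compute t_(k+1)/t_k: get (2*k**3 - 9*k - 7)/(3*k*(2*k**2 - 6*k - 3)).
So A=1/3 and B=1, with C=k**3 - 3*k**2 - 3*k/2.
Need (1/3)·f(k+1) − (1)·f(k) = k**3 - 3*k**2 - 3*k/2.
From deg A=0, deg B=0, deg C=3: d=3.
Coefficient equations give f(k) = -3*(2*k**3 - 3*k**2 - 3*k - 2)/4.
Certificate R = B(k−1)f/C = -3*(2*k**3 - 3*k**2 - 3*k - 2)/(2*k*(2*k**2 - 6*k - 3)) gives s_k = (-2*k**3 + 3*k**2 + 3*k + 2)/3**k.
Verify: 2*k*(2*k**2 - 6*k - 3)/(3*3**k) matches t_k.

Yes. s_k = 3^{- k} \left(- 2 k^{3} + 3 k^{2} + 3 k + 2\right).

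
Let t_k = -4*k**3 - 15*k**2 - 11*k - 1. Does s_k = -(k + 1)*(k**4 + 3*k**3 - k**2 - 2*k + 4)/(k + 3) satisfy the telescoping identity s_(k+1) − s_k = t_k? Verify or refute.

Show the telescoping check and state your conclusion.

Invalid: residual 2*(3*k**4 + 24*k**3 + 57*k**2 + 36*k - 1)/(k**2 + 7*k + 12) ≠ 0.

s_(k+1) = (-k**5 - 9*k**4 - 28*k**3 - 37*k**2 - 23*k - 10)/(k + 4)
s_(k+1) − s_k = (-4*k**5 - 37*k**4 - 116*k**3 - 144*k**2 - 67*k - 14)/(k**2 + 7*k + 12)
(s_(k+1) − s_k) − t_k = 2*(3*k**4 + 24*k**3 + 57*k**2 + 36*k - 1)/(k**2 + 7*k + 12)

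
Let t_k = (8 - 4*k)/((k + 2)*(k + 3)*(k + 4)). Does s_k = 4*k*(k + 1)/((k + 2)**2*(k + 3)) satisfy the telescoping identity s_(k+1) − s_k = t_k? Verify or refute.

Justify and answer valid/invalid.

s_(k+1) = 4*(k + 1)*(k + 2)/((k + 3)**2*(k + 4))
s_(k+1) − s_k = 4*(k + 1)*(-k*(k + 3)*(k + 4) + (k + 2)**3)/((k + 2)**2*(k + 3)**2*(k + 4))
(s_(k+1) − s_k) − t_k = 8*(k**2 + 2*k - 2)/(k**5 + 14*k**4 + 77*k**3 + 208*k**2 + 276*k + 144)

Invalid: residual 8*(k**2 + 2*k - 2)/(k**5 + 14*k**4 + 77*k**3 + 208*k**2 + 276*k + 144) ≠ 0.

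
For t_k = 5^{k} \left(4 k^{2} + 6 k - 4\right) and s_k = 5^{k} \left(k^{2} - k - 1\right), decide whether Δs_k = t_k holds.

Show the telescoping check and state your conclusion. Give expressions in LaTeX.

valid; difference matches t_k

s_(k+1) = 5**(k + 1)*(k**2 + k - 1)
s_(k+1) − s_k = 5**k*(4*k**2 + 6*k - 4)
(s_(k+1) − s_k) − t_k = 0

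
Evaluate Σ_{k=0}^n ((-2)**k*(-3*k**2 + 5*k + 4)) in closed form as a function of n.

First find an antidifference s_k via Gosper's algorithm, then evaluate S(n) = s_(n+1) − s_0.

S(n) = (-2)**(n + 1)*(n**2 - n - 2)

r(k) = 2*(-3*k**2 - k + 6)/(3*k**2 - 5*k - 4) after simplifying.
Factor: A=-2; B=1; C=k**2 - 5*k/3 - 4/3.
f must satisfy (-2)·f(k+1) − (1)·f(k) = k**2 - 5*k/3 - 4/3.
Bound: deg f ≤ 2.
A polynomial solution: f(k) = -k*(k - 3)/3.
Get s_k = R·t_k = (-2)**k*k*(k - 3) with R(k) = B(k−1)f(k)/C(k) = -k*(k - 3)/(3*k**2 - 5*k - 4).
s_(k+1) − s_k = (-2)**k*(-3*k**2 + 5*k + 4) = t_k.
Evaluate: s_(n+1) = (-2)**(n + 1)*(n**2 - n - 2); subtract s_(0) = 0 ⇒ S(n) = (-2)**(n + 1)*(n**2 - n - 2).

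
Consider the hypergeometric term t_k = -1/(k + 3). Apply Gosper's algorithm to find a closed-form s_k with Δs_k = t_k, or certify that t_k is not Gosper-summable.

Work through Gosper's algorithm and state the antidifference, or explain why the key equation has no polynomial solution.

none (Gosper's algorithm certifies no s_k)

The ratio is (k + 3)/(k + 4).
Factor: A=k + 3; B=k + 4; C=1.
Set up (k + 3)·f(k+1) − (k + 3)·f(k) − (1) = 0.
deg f ≤ 0 (via 1,1,0).
Put f(k) = c0: A·f(k+1) − B(k−1)·f(k) − C = -1; need -1 = 0 — inconsistent ⇒ no f, not summable.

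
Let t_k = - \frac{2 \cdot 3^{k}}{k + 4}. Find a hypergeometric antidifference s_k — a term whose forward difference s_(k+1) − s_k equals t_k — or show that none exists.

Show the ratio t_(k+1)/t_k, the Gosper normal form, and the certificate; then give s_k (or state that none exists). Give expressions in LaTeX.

t_(k+1)/t_k = 3*(k + 4)/(k + 5).
Factor: A=3*k + 12; B=k + 5; C=1.
Set up (3*k + 12)·f(k+1) − (k + 4)·f(k) − (1) = 0.
deg f ≤ -1 (via 1,1,0).
Bound -1 < 0, so the key equation has no polynomial solution.

none — t_k is not Gosper-summable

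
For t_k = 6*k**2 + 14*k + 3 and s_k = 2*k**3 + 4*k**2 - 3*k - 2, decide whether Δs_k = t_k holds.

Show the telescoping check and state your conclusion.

valid (s_(k+1) − s_k reduces to t_k)

s_(k+1) = 2*k**3 + 10*k**2 + 11*k + 1
s_(k+1) − s_k = 6*k**2 + 14*k + 3
(s_(k+1) − s_k) − t_k = 0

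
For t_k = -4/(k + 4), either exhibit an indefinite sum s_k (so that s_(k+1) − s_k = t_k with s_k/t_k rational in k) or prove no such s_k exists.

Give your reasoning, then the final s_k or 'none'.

none (Gosper's algorithm certifies no s_k)

Step 1: r(k) = (k + 4)/(k + 5).
Gosper form: A/B · C(k+1)/C(k) with A=k + 4, B=k + 5, C=1.
Solve (k + 4)·f(k+1) − (k + 4)·f(k) = 1.
d = 0 from the (1,1,0) case.
Write f(k) = c0. Then LHS − RHS = -1, requiring -1 = 0: contradictory. No certificate.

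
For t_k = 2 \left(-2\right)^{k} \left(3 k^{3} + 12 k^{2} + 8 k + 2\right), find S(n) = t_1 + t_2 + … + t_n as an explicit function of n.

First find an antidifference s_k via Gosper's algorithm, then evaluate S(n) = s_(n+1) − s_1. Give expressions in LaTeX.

S(n) = 4 \left(-2\right)^{n} n^{3} + 20 \left(-2\right)^{n} n^{2} + 20 \left(-2\right)^{n} n + 4 \left(-2\right)^{n} - 4

Step 1: r(k) = 2*(-3*k**3 - 21*k**2 - 41*k - 25)/(3*k**3 + 12*k**2 + 8*k + 2).
So A=-2 and B=1, with C=k**3 + 4*k**2 + 8*k/3 + 2/3.
Key eq: (-2)·f(k+1) = (1)·f(k) + (k**3 + 4*k**2 + 8*k/3 + 2/3).
From deg A=0, deg B=0, deg C=3: d=3.
Solving with deg f ≤ 3: f(k) = -k*(k**2 + 2*k - 2)/3.
Certificate R = B(k−1)f/C = -k*(k**2 + 2*k - 2)/(3*k**3 + 12*k**2 + 8*k + 2) gives s_k = 2*(-2)**k*k*(-k**2 - 2*k + 2).
Δs = 2*(-2)**k*(3*k**3 + 12*k**2 + 8*k + 2), as required.
Evaluate: s_(n+1) = (-2)**(n + 2)*(n**3 + 5*n**2 + 5*n + 1); subtract s_(1) = 4 ⇒ S(n) = 4*(-2)**n*n**3 + 20*(-2)**n*n**2 + 20*(-2)**n*n + 4*(-2)**n - 4.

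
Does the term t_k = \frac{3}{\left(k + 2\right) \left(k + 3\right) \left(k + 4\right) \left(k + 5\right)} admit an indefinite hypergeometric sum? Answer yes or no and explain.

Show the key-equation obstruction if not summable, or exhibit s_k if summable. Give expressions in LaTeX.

r(k) = (k + 2)/(k + 6) after simplifying.
Factor: A=k + 2; B=k + 6; C=1.
Set up (k + 2)·f(k+1) − (k + 5)·f(k) − (1) = 0.
d = 3 from the (1,1,0) case.
A polynomial solution: f(k) = k*(k**2 + 9*k + 26)/72.
Certificate R = B(k−1)f/C = k*(k + 5)*(k**2 + 9*k + 26)/72 gives s_k = k*(k**2 + 9*k + 26)/(24*(k + 2)*(k + 3)*(k + 4)).
Check: Δs_k = 3/(k**4 + 14*k**3 + 71*k**2 + 154*k + 120). ✓

Yes. s_k = \frac{k \left(k^{2} + 9 k + 26\right)}{24 \left(k + 2\right) \left(k + 3\right) \left(k + 4\right)}.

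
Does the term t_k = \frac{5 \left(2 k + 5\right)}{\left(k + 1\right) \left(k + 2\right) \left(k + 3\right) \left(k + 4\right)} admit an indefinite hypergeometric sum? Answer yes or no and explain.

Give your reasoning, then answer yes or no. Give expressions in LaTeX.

Compute t_(k+1)/t_k: get (k + 1)*(2*k + 7)/((k + 5)*(2*k + 5)).
Normal form (A,B,C) = (k + 1, k + 5, k + 5/2).
Need (k + 1)·f(k+1) − (k + 4)·f(k) = k + 5/2.
Degrees (1,1,1) ⇒ d ≤ 3.
Solving with deg f ≤ 3: f(k) = k*(k + 2)*(k + 4)/6.
Certificate R = B(k−1)f/C = k*(k + 2)*(k + 4)**2/(3*(2*k + 5)) gives s_k = 5*k*(k + 4)/(3*(k**2 + 4*k + 3)).
Check: Δs_k = 5*(2*k + 5)/(k**4 + 10*k**3 + 35*k**2 + 50*k + 24). ✓

Yes. s_k = \frac{5 k \left(k + 4\right)}{3 \left(k^{2} + 4 k + 3\right)}.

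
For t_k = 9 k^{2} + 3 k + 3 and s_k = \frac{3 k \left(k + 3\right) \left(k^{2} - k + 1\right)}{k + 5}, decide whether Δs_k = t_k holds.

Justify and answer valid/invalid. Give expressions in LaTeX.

s_(k+1) = -3*(k + 1)*(k + 4)*(k - (k + 1)**2)/(k + 6)
s_(k+1) − s_k = 3*(3*k**4 + 30*k**3 + 68*k**2 + 31*k + 20)/(k**2 + 11*k + 30)
(s_(k+1) − s_k) − t_k = 6*(-2*k**3 - 17*k**2 - 5*k - 5)/(k**2 + 11*k + 30)

Invalid: residual \frac{6 \left(- 2 k^{3} - 17 k^{2} - 5 k - 5\right)}{k^{2} + 11 k + 30} ≠ 0.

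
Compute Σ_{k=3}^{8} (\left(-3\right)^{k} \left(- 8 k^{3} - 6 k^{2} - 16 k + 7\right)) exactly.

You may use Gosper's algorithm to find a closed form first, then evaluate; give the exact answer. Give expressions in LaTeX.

Σ = -24543756

Ratio r(k) = 3*(-8*k**3 - 30*k**2 - 52*k - 23)/(8*k**3 + 6*k**2 + 16*k - 7).
Gosper form: A/B · C(k+1)/C(k) with A=-3, B=1, C=k**3 + 3*k**2/4 + 2*k - 7/8.
Need (-3)·f(k+1) − (1)·f(k) = k**3 + 3*k**2/4 + 2*k - 7/8.
deg f ≤ 3 (via 0,0,3).
Solve for f: f(k) = -(2*k**3 - 3*k**2 + 4*k - 4)/8 (degree 3 ≤ 3).
R(k) = B(k−1)·f(k)/C(k) = -(2*k**3 - 3*k**2 + 4*k - 4)/(8*k**3 + 6*k**2 + 16*k - 7); s_k = R·t_k = (-3)**k*(2*k**3 - 3*k**2 + 4*k - 4).
s_(k+1) − s_k = (-3)**k*(-8*k**3 - 6*k**2 - 16*k + 7) = t_k.
Evaluate s at k=9 and k=3: -24544701 and -945; difference -24543756.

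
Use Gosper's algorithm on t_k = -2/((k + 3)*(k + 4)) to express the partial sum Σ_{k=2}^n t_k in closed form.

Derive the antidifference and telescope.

S(n) = 2*(1 - n)/(5*(n + 4))

t_(k+1)/t_k = (k + 3)/(k + 5).
So A=k + 3 and B=k + 5, with C=1.
Need (k + 3)·f(k+1) − (k + 4)·f(k) = 1.
d = 1 from the (1,1,0) case.
Match coefficients ⇒ f(k) = k/3.
Get s_k = R·t_k = -2*k/(3*k + 9) with R(k) = B(k−1)f(k)/C(k) = k*(k + 4)/3.
Verify: -2/(k**2 + 7*k + 12) matches t_k.
s_(n+1) = 2*(-n - 1)/(3*(n + 4)) and s_(2) = -4/15, so S(n) = 2*(1 - n)/(5*(n + 4)).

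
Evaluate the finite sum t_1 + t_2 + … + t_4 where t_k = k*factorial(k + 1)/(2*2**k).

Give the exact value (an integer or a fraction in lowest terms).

Σ = 43/2

t_(k+1)/t_k = (k + 1)*(k + 2)/(2*k).
Normal form (A,B,C) = (k/2 + 1, 1, k).
Key eq: (k/2 + 1)·f(k+1) = (1)·f(k) + (k).
Bound: deg f ≤ 0.
Solve for f: f(k) = 2 (degree 0 ≤ 0).
R(k) = B(k−1)·f(k)/C(k) = 2/k; s_k = R·t_k = factorial(k + 1)/2**k.
Verify: k*factorial(k + 1)/(2*2**k) matches t_k.
Sum = s_(5) − s_(1); s_(5) = 45/2, s_(1) = 1 ⇒ 43/2.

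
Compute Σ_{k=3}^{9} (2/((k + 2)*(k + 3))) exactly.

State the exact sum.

Σ = 7/30

Compute t_(k+1)/t_k: get (k + 2)/(k + 4).
So A=k + 2 and B=k + 4, with C=1.
f must satisfy (k + 2)·f(k+1) − (k + 3)·f(k) = 1.
Degrees (1,1,0) ⇒ d ≤ 1.
Solving with deg f ≤ 1: f(k) = k/2.
Certificate R = B(k−1)f/C = k*(k + 3)/2 gives s_k = k/(k + 2).
Check: Δs_k = 2/(k**2 + 5*k + 6). ✓
Evaluate s at k=10 and k=3: 5/6 and 3/5; difference 7/30.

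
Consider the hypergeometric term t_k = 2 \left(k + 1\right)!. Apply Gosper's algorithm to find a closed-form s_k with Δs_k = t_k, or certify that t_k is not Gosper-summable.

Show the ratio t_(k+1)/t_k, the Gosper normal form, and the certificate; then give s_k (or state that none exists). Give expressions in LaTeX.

none (Gosper's algorithm certifies no s_k)

The ratio is k + 2.
Gosper form: A/B · C(k+1)/C(k) with A=k + 2, B=1, C=1.
f must satisfy (k + 2)·f(k+1) − (1)·f(k) = 1.
d = -1 from the (1,0,0) case.
Bound -1 < 0, so the key equation has no polynomial solution.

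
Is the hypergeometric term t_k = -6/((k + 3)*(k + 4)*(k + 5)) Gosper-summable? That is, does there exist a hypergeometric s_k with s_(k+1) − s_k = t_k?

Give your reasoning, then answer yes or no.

t_(k+1)/t_k = (k + 3)/(k + 6).
Normal form (A,B,C) = (k + 3, k + 6, 1).
Need (k + 3)·f(k+1) − (k + 5)·f(k) = 1.
Bound: deg f ≤ 2.
Coefficient equations give f(k) = k*(k + 7)/24.
So s_k = (B(k−1)f/C)·t_k = (k*(k + 5)*(k + 7)/24)·t_k = k*(-k - 7)/(4*(k + 3)*(k + 4)).
s_(k+1) − s_k = -6/(k**3 + 12*k**2 + 47*k + 60) = t_k.

Yes. s_k = k*(-k - 7)/(4*(k + 3)*(k + 4)).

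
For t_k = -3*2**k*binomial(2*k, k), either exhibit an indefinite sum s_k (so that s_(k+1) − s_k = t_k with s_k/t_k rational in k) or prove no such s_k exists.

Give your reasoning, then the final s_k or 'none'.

none — t_k is not Gosper-summable

Compute t_(k+1)/t_k: get 4*(2*k + 1)/(k + 1).
A = 8*k + 4, B = k + 1, C = 1.
f must satisfy (8*k + 4)·f(k+1) − (k)·f(k) = 1.
d = -1 from the (1,1,0) case.
deg f ≤ -1 is impossible — no certificate.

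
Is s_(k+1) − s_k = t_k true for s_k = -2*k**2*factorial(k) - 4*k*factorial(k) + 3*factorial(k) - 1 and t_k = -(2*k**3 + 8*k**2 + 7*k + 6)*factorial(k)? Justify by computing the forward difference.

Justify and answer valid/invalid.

s_(k+1) = -2*k**3*factorial(k) - 10*k**2*factorial(k) - 11*k*factorial(k) - 3*factorial(k) - 1
s_(k+1) − s_k = -(2*k**3 + 8*k**2 + 7*k + 6)*factorial(k)
(s_(k+1) − s_k) − t_k = 0

valid; difference matches t_k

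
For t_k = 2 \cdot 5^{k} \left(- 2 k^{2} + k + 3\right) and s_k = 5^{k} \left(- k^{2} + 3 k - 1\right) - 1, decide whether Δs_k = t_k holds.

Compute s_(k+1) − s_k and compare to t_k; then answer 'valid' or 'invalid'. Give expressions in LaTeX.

s_(k+1) = 5**(k + 1)*(3*k - (k + 1)**2 + 2) - 1
s_(k+1) − s_k = 2*5**k*(-2*k**2 + k + 3)
(s_(k+1) − s_k) − t_k = 0

Valid — Δs_k = t_k.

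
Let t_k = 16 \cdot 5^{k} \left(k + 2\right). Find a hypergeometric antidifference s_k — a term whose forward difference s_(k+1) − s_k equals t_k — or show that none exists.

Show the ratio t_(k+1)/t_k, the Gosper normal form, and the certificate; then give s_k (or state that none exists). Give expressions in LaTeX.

Step 1: r(k) = 5*(k + 3)/(k + 2).
So A=5 and B=1, with C=k + 2.
Set up (5)·f(k+1) − (1)·f(k) − (k + 2) = 0.
d = 1 from the (0,0,1) case.
Solve for f: f(k) = (4*k + 3)/16 (degree 1 ≤ 1).
Get s_k = R·t_k = 5**k*(4*k + 3) with R(k) = B(k−1)f(k)/C(k) = (4*k + 3)/(16*(k + 2)).
Δs = 16*5**k*(k + 2), as required.

s_k = 5^{k} \left(4 k + 3\right)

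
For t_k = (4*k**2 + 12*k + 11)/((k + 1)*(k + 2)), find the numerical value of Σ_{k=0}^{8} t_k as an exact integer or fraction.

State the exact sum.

t_(k+1)/t_k = (k + 1)*(12*k + 4*(k + 1)**2 + 23)/((k + 3)*(4*k**2 + 12*k + 11)).
A = k + 1, B = k + 3, C = k**2 + 3*k + 11/4.
Solve (k + 1)·f(k+1) − (k + 2)·f(k) = k**2 + 3*k + 11/4.
From deg A=1, deg B=1, deg C=2: d=2.
Match coefficients ⇒ f(k) = k*(4*k + 7)/4.
Then R = B(k−1)f/C = k*(k + 2)*(4*k + 7)/(4*k**2 + 12*k + 11), so s_k = R(k)·t_k = k*(4*k + 7)/(k + 1).
s_(k+1) − s_k = (4*k**2 + 12*k + 11)/(k**2 + 3*k + 2) = t_k.
Evaluate s at k=9 and k=0: 387/10 and 0; difference 387/10.

Σ = 387/10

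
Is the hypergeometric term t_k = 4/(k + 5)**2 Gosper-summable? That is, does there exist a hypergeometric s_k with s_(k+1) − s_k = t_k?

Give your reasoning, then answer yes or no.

No — t_k has no hypergeometric antidifference.

Compute t_(k+1)/t_k: get (k + 5)**2/(k + 6)**2.
Gosper form: A/B · C(k+1)/C(k) with A=k**2 + 10*k + 25, B=k**2 + 12*k + 36, C=1.
Solve (k**2 + 10*k + 25)·f(k+1) − (k**2 + 10*k + 25)·f(k) = 1.
d = 0 from the (2,2,0) case.
Generic f = c0 gives residual -1; -1 = 0 cannot hold, so t_k is not Gosper-summable.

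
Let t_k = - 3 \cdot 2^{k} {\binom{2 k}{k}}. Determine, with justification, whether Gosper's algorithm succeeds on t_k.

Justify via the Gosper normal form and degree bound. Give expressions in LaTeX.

r(k) = 4*(2*k + 1)/(k + 1) after simplifying.
Factor: A=8*k + 4; B=k + 1; C=1.
Solve (8*k + 4)·f(k+1) − (k)·f(k) = 1.
Degrees (1,1,0) ⇒ d ≤ -1.
Bound -1 < 0, so the key equation has no polynomial solution.

No — t_k has no hypergeometric antidifference.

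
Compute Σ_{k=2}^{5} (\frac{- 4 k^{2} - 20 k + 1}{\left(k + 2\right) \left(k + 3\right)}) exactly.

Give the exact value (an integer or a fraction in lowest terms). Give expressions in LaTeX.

t_(k+1)/t_k = (k + 2)*(20*k + 4*(k + 1)**2 + 19)/((k + 4)*(4*k**2 + 20*k - 1)).
Gosper form: A/B · C(k+1)/C(k) with A=k + 2, B=k + 4, C=k**2 + 5*k - 1/4.
f must satisfy (k + 2)·f(k+1) − (k + 3)·f(k) = k**2 + 5*k - 1/4.
deg f ≤ 2 (via 1,1,2).
Solving with deg f ≤ 2: f(k) = k*(8*k - 9)/8.
Then R = B(k−1)f/C = k*(k + 3)*(8*k - 9)/(2*(4*k**2 + 20*k - 1)), so s_k = R(k)·t_k = k*(9 - 8*k)/(2*(k + 2)).
Verify: (-4*k**2 - 20*k + 1)/(k**2 + 5*k + 6) matches t_k.
Telescoping: Σ = s_(6) − s_(2) = -117/8 − (-7/4) = -103/8.

Σ = -103/8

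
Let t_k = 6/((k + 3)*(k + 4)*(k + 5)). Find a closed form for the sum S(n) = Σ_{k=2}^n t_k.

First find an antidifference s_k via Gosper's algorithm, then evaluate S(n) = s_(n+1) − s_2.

S(n) = (n**2 + 9*n - 10)/(10*(n**2 + 9*n + 20))

Compute t_(k+1)/t_k: get (k + 3)/(k + 6).
Normal form (A,B,C) = (k + 3, k + 6, 1).
Key eq: (k + 3)·f(k+1) = (k + 5)·f(k) + (1).
Degrees (1,1,0) ⇒ d ≤ 2.
Coefficient equations give f(k) = k*(k + 7)/24.
Get s_k = R·t_k = k*(k + 7)/(4*(k + 3)*(k + 4)) with R(k) = B(k−1)f(k)/C(k) = k*(k + 5)*(k + 7)/24.
Verify: 6/(k**3 + 12*k**2 + 47*k + 60) matches t_k.
s_(n+1) = (n**2 + 9*n + 8)/(4*(n**2 + 9*n + 20)) and s_(2) = 3/20, so S(n) = (n**2 + 9*n - 10)/(10*(n**2 + 9*n + 20)).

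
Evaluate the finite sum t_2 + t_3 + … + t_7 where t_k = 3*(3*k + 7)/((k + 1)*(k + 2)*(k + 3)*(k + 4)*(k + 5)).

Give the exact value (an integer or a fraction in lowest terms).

The ratio is (k + 1)*(3*k + 10)/((k + 6)*(3*k + 7)).
Take A(k)=k + 1, B(k)=k + 6, C(k)=k + 7/3.
Key eq: (k + 1)·f(k+1) = (k + 5)·f(k) + (k + 7/3).
Bound: deg f ≤ 4.
Match coefficients ⇒ f(k) = k*(k + 2)*(k**2 + 8*k + 19)/36.
Certificate R = B(k−1)f/C = k*(k + 2)*(k + 5)*(k**2 + 8*k + 19)/(12*(3*k + 7)) gives s_k = k*(k**2 + 8*k + 19)/(4*(k**3 + 8*k**2 + 19*k + 12)).
s_(k+1) − s_k = 3*(3*k + 7)/(k**5 + 15*k**4 + 85*k**3 + 225*k**2 + 274*k + 120) = t_k.
Telescoping: Σ = s_(8) − s_(2) = 49/198 − (13/60) = 61/1980.

Σ = 61/1980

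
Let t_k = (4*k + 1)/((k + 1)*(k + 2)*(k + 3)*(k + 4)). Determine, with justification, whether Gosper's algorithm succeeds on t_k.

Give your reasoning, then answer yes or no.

Step 1: r(k) = (k + 1)*(4*k + 5)/((k + 5)*(4*k + 1)).
Take A(k)=k + 1, B(k)=k + 5, C(k)=k + 1/4.
Solve (k + 1)·f(k+1) − (k + 4)·f(k) = k + 1/4.
From deg A=1, deg B=1, deg C=1: d=3.
Match coefficients ⇒ f(k) = k*(k**2 + 6*k - 1)/24.
R(k) = B(k−1)·f(k)/C(k) = k*(k + 4)*(k**2 + 6*k - 1)/(6*(4*k + 1)); s_k = R·t_k = k*(k**2 + 6*k - 1)/(6*(k + 1)*(k + 2)*(k + 3)).
s_(k+1) − s_k = (4*k + 1)/(k**4 + 10*k**3 + 35*k**2 + 50*k + 24) = t_k.

Yes. s_k = k*(k**2 + 6*k - 1)/(6*(k + 1)*(k + 2)*(k + 3)).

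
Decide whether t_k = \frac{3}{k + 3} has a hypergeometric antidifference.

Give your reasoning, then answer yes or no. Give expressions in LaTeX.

No; the coefficient equations for f are inconsistent.

t_(k+1)/t_k = (k + 3)/(k + 4).
A = k + 3, B = k + 4, C = 1.
Solve (k + 3)·f(k+1) − (k + 3)·f(k) = 1.
Degrees (1,1,0) ⇒ d ≤ 0.
f = c0 ⇒ A·f(k+1) − B(k−1)·f(k) − C = -1. The system {-1 = 0} is inconsistent; no antidifference.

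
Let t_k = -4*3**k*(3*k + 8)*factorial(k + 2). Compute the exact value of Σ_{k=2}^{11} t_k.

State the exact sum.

Ratio r(k) = 3*(k + 3)*(3*k + 11)/(3*k + 8).
So A=3*k + 9 and B=1, with C=k + 8/3.
Solve (3*k + 9)·f(k+1) − (1)·f(k) = k + 8/3.
d = 0 from the (1,0,1) case.
A polynomial solution: f(k) = 1/3.
Get s_k = R·t_k = -4*3**k*factorial(k + 2) with R(k) = B(k−1)f(k)/C(k) = 1/(3*k + 8).
Δs = -4*3**k*(3*k + 8)*factorial(k + 2), as required.
Σ_(k=2)^(11) t_k = s_(12) − s_(2) = -185320473014476800 − (-864) = -185320473014475936.

Σ = -185320473014475936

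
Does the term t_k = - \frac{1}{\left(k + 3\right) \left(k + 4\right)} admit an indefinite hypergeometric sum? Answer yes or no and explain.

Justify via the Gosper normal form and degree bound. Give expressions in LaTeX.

The ratio is (k + 3)/(k + 5).
Factor: A=k + 3; B=k + 5; C=1.
Key eq: (k + 3)·f(k+1) = (k + 4)·f(k) + (1).
From deg A=1, deg B=1, deg C=0: d=1.
Coefficient equations give f(k) = k/3.
Get s_k = R·t_k = -k/(3*k + 9) with R(k) = B(k−1)f(k)/C(k) = k*(k + 4)/3.
Δs = -1/(k**2 + 7*k + 12), as required.

Yes. s_k = - \frac{k}{3 k + 9}.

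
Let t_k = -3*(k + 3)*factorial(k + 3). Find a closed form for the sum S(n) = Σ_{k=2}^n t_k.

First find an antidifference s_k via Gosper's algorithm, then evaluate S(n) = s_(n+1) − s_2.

t_(k+1)/t_k = (k + 4)**2/(k + 3).
A = k + 4, B = 1, C = k + 3.
Set up (k + 4)·f(k+1) − (1)·f(k) − (k + 3) = 0.
Bound: deg f ≤ 0.
A polynomial solution: f(k) = 1.
So s_k = (B(k−1)f/C)·t_k = (1/(k + 3))·t_k = -3*factorial(k + 3).
Verify: -3*(k + 3)*factorial(k + 3) matches t_k.
Evaluate: s_(n+1) = -3*factorial(n + 4); subtract s_(2) = -360 ⇒ S(n) = 360 - 3*factorial(n + 4).

S(n) = 360 - 3*factorial(n + 4)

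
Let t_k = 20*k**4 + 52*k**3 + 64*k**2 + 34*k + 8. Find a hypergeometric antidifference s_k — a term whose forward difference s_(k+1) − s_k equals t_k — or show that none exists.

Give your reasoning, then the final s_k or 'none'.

t_(k+1)/t_k = (10*k**4 + 66*k**3 + 170*k**2 + 199*k + 89)/(10*k**4 + 26*k**3 + 32*k**2 + 17*k + 4).
Gosper form: A/B · C(k+1)/C(k) with A=1, B=1, C=k**4 + 13*k**3/5 + 16*k**2/5 + 17*k/10 + 2/5.
f must satisfy (1)·f(k+1) − (1)·f(k) = k**4 + 13*k**3/5 + 16*k**2/5 + 17*k/10 + 2/5.
deg f ≤ 5 (via 0,0,4).
Solving with deg f ≤ 5: f(k) = k*(4*k**4 + 3*k**3 + 2*k**2 - 2*k + 1)/20.
Get s_k = R·t_k = k*(4*k**4 + 3*k**3 + 2*k**2 - 2*k + 1) with R(k) = B(k−1)f(k)/C(k) = k*(4*k**4 + 3*k**3 + 2*k**2 - 2*k + 1)/(2*(10*k**4 + 26*k**3 + 32*k**2 + 17*k + 4)).
Check: Δs_k = 20*k**4 + 52*k**3 + 64*k**2 + 34*k + 8. ✓

s_k = k*(4*k**4 + 3*k**3 + 2*k**2 - 2*k + 1)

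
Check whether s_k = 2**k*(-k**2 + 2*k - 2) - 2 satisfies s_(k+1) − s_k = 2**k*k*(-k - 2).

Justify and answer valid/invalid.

s_(k+1) = 2*2**k*(2*k - (k + 1)**2) - 2
s_(k+1) − s_k = 2**k*k*(-k - 2)
(s_(k+1) − s_k) − t_k = 0

Valid: the claim telescopes to t_k.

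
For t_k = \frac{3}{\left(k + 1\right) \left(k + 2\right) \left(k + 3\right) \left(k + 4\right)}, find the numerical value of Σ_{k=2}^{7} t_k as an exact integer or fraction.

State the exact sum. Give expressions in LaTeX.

r(k) = (k + 1)/(k + 5) after simplifying.
Gosper form: A/B · C(k+1)/C(k) with A=k + 1, B=k + 5, C=1.
Key eq: (k + 1)·f(k+1) = (k + 4)·f(k) + (1).
Degrees (1,1,0) ⇒ d ≤ 3.
Solving with deg f ≤ 3: f(k) = k*(k**2 + 6*k + 11)/18.
Certificate R = B(k−1)f/C = k*(k + 4)*(k**2 + 6*k + 11)/18 gives s_k = k*(k**2 + 6*k + 11)/(6*(k + 1)*(k + 2)*(k + 3)).
Check: Δs_k = 3/(k**4 + 10*k**3 + 35*k**2 + 50*k + 24). ✓
Evaluate s at k=8 and k=2: 82/495 and 3/20; difference 31/1980.

Σ = 31/1980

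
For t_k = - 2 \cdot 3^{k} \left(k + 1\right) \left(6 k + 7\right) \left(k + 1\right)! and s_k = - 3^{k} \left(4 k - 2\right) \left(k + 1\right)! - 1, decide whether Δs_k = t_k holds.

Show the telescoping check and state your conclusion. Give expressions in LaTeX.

s_(k+1) = -3**(k + 1)*(4*k + 2)*factorial(k + 2) - 1
s_(k+1) − s_k = -2*3**k*(k + 1)*(6*k + 7)*factorial(k + 1)
(s_(k+1) − s_k) − t_k = 0

Valid — Δs_k = t_k.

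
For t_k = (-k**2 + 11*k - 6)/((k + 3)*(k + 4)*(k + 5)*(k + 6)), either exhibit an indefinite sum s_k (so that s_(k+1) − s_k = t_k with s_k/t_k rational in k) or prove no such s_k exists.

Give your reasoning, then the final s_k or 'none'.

r(k) = -(k + 3)*(11*k - (k + 1)**2 + 5)/((k + 7)*(k**2 - 11*k + 6)) after simplifying.
Take A(k)=k + 3, B(k)=k + 7, C(k)=k**2 - 11*k + 6.
f must satisfy (k + 3)·f(k+1) − (k + 6)·f(k) = k**2 - 11*k + 6.
Degrees (1,1,2) ⇒ d ≤ 3.
Match coefficients ⇒ f(k) = k*(k**2 - 48*k + 167)/60.
Then R = B(k−1)f/C = k*(k + 6)*(k**2 - 48*k + 167)/(60*(k**2 - 11*k + 6)), so s_k = R(k)·t_k = k*(-k**2 + 48*k - 167)/(60*(k + 3)*(k + 4)*(k + 5)).
s_(k+1) − s_k = (-k**2 + 11*k - 6)/(k**4 + 18*k**3 + 119*k**2 + 342*k + 360) = t_k.

s_k = k*(-k**2 + 48*k - 167)/(60*(k + 3)*(k + 4)*(k + 5))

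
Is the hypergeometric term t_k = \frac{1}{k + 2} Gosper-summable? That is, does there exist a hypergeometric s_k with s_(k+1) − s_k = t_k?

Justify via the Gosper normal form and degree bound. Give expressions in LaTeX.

The ratio is (k + 2)/(k + 3).
So A=k + 2 and B=k + 3, with C=1.
Need (k + 2)·f(k+1) − (k + 2)·f(k) = 1.
Degrees (1,1,0) ⇒ d ≤ 0.
Generic f = c0 gives residual -1; -1 = 0 cannot hold, so t_k is not Gosper-summable.

No — the linear system for f has no solution.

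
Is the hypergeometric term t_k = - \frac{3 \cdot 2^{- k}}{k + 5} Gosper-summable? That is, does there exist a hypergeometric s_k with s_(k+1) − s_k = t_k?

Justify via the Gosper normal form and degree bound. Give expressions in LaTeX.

Ratio r(k) = (k + 5)/(2*(k + 6)).
Gosper form: A/B · C(k+1)/C(k) with A=k/2 + 5/2, B=k + 6, C=1.
Set up (k/2 + 5/2)·f(k+1) − (k + 5)·f(k) − (1) = 0.
d = -1 from the (1,1,0) case.
Bound -1 < 0, so the key equation has no polynomial solution.

No; the degree bound rules out any f.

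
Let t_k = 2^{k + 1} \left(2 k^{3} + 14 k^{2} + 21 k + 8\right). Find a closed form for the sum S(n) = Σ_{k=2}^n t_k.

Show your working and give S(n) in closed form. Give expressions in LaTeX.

S(n) = 8 \cdot 2^{n} n^{3} + 32 \cdot 2^{n} n^{2} + 44 \cdot 2^{n} n + 12 \cdot 2^{n} - 192

Ratio r(k) = 2*(2*k**3 + 20*k**2 + 55*k + 45)/(2*k**3 + 14*k**2 + 21*k + 8).
So A=2 and B=1, with C=k**3 + 7*k**2 + 21*k/2 + 4.
Set up (2)·f(k+1) − (1)·f(k) − (k**3 + 7*k**2 + 21*k/2 + 4) = 0.
d = 3 from the (0,0,3) case.
Match coefficients ⇒ f(k) = (2*k**3 + 2*k**2 + k - 2)/2.
Get s_k = R·t_k = 2**(k + 1)*(2*k**3 + 2*k**2 + k - 2) with R(k) = B(k−1)f(k)/C(k) = (2*k**3 + 2*k**2 + k - 2)/(2*k**3 + 14*k**2 + 21*k + 8).
Δs = 2**(k + 1)*(2*k**3 + 14*k**2 + 21*k + 8), as required.
s_(n+1) = 2**(n + 2)*(2*n**3 + 8*n**2 + 11*n + 3) and s_(2) = 192, so S(n) = 8*2**n*n**3 + 32*2**n*n**2 + 44*2**n*n + 12*2**n - 192.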